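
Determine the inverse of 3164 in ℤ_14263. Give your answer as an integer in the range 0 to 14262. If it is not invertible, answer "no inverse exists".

12266

Run Euclid on (14263, 3164):
14263 = 4×3164 + 1607
3164 = 1×1607 + 1557
1607 = 1×1557 + 50
1557 = 31×50 + 7
50 = 7×7 + 1
7 = 7×1 + 0
Since gcd(3164, 14263) = 1, back-substitute to write 1 as a combination:
1 = 50 − 7·7
1 = −7·1557 + 218·50
1 = 218·1607 − 225·1557
1 = −225·3164 + 443·1607
1 = 443·14263 − 1997·3164
Hence 3164⁻¹ ≡ -1997 ≡ 12266 (mod 14263).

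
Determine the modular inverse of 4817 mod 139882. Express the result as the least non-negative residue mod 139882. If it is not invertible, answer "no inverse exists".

Apply the Euclidean algorithm to 139882 and 4817:
139882 = 29×4817 + 189
4817 = 25×189 + 92
189 = 2×92 + 5
92 = 18×5 + 2
5 = 2×2 + 1
2 = 2×1 + 0
The gcd is 1. Working backward:
1 = 5 − 2·2
1 = −2·92 + 37·5
1 = 37·189 − 76·92
1 = −76·4817 + 1937·189
1 = 1937·139882 − 56249·4817
Thus 4817·(-56249) ≡ 1 (mod 139882); reducing, -56249 mod 139882 = 83633.

83633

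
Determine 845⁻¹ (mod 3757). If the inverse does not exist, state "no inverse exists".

Euclidean algorithm on 3757, 845:
3757 = 4×845 + 377
845 = 2×377 + 91
377 = 4×91 + 13
91 = 7×13 + 0
gcd(845, 3757) = 13 ≠ 1, so 845 has no multiplicative inverse modulo 3757.

no inverse exists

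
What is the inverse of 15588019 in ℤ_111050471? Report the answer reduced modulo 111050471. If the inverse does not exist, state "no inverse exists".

53487293

Apply the Euclidean algorithm to 111050471 and 15588019:
111050471 = 7·15588019 + 1934338
15588019 = 8·1934338 + 113315
1934338 = 17·113315 + 7983
113315 = 14·7983 + 1553
7983 = 5·1553 + 218
1553 = 7·218 + 27
218 = 8·27 + 2
27 = 13·2 + 1
2 = 2·1 + 0
Since gcd(15588019, 111050471) = 1, back-substitute to write 1 as a combination:
1 = 27 − 13·2
1 = −13·218 + 105·27
1 = 105·1553 − 748·218
1 = −748·7983 + 3845·1553
1 = 3845·113315 − 54578·7983
1 = −54578·1934338 + 931671·113315
1 = 931671·15588019 − 7507946·1934338
1 = −7507946·111050471 + 53487293·15588019
So 15588019·53487293 ≡ 1 (mod 111050471).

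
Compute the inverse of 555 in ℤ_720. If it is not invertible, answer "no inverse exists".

no inverse exists

Compute gcd(555, 720):
720 = 1*555 + 165
555 = 3*165 + 60
165 = 2*60 + 45
60 = 1*45 + 15
45 = 3*15 + 0
The gcd is 15, not 1, hence no inverse exists.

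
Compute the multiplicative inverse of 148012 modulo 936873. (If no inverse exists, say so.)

292882

Extended Euclidean algorithm:
936873 = 6×148012 + 48801
148012 = 3×48801 + 1609
48801 = 30×1609 + 531
1609 = 3×531 + 16
531 = 33×16 + 3
16 = 5×3 + 1
3 = 3×1 + 0
Since gcd(148012, 936873) = 1, back-substitute to write 1 as a combination:
1 = 16 − 5·3
1 = −5·531 + 166·16
1 = 166·1609 − 503·531
1 = −503·48801 + 15256·1609
1 = 15256·148012 − 46271·48801
1 = −46271·936873 + 292882·148012
So 148012·292882 ≡ 1 (mod 936873).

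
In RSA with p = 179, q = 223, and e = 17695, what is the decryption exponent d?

φ(n) = (p−1)(q−1) = 178·222 = 39516.
Need d with 17695·d ≡ 1 (mod 39516). Apply the extended Euclidean algorithm:
39516 = 2×17695 + 4126
17695 = 4×4126 + 1191
4126 = 3×1191 + 553
1191 = 2×553 + 85
553 = 6×85 + 43
85 = 1×43 + 42
43 = 1×42 + 1
42 = 42×1 + 0
Back-substitute:
1 = 43 − 42
1 = −85 + 2·43
1 = 2·553 − 13·85
1 = −13·1191 + 28·553
1 = 28·4126 − 97·1191
1 = −97·17695 + 416·4126
1 = 416·39516 − 929·17695
So 17695·(-929) ≡ 1 (mod 39516), hence d ≡ -929 ≡ 38587 (mod 39516).

38587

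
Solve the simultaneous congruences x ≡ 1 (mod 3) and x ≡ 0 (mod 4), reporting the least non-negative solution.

Write x = 1 + 3·k. Then 3·k ≡ 0 − 1 ≡ 3 (mod 4).
Need 3⁻¹ mod 4. Extended Euclid on (4, 3):
4 = 1·3 + 1
3 = 3·1 + 0
Back-substitute:
1 = 4 − 3
3⁻¹ ≡ 3 (mod 4), so k ≡ 3·3 ≡ 1 (mod 4).
x = 1 + 3·1 = 4.

4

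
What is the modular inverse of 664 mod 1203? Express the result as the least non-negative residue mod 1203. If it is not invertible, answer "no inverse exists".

gcd(1203, 664) by repeated division:
1203 = 1×664 + 539
664 = 1×539 + 125
539 = 4×125 + 39
125 = 3×39 + 8
39 = 4×8 + 7
8 = 1×7 + 1
7 = 7×1 + 0
The gcd is 1. Working backward:
1 = 8 − 7
1 = −39 + 5·8
1 = 5·125 − 16·39
1 = −16·539 + 69·125
1 = 69·664 − 85·539
1 = −85·1203 + 154·664
So 664·154 ≡ 1 (mod 1203).

154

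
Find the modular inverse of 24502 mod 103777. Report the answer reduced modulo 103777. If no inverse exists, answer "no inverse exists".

25544

Apply the Euclidean algorithm to 103777 and 24502:
103777 = 4×24502 + 5769
24502 = 4×5769 + 1426
5769 = 4×1426 + 65
1426 = 21×65 + 61
65 = 1×61 + 4
61 = 15×4 + 1
4 = 4×1 + 0
The gcd is 1. Working backward:
1 = 61 − 15·4
1 = −15·65 + 16·61
1 = 16·1426 − 351·65
1 = −351·5769 + 1420·1426
1 = 1420·24502 − 6031·5769
1 = −6031·103777 + 25544·24502
So 24502·25544 ≡ 1 (mod 103777).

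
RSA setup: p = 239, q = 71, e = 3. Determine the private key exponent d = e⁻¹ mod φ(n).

φ(n) = (p−1)(q−1) = 238·70 = 16660.
Need d with 3·d ≡ 1 (mod 16660). Apply the extended Euclidean algorithm:
16660 = 5553·3 + 1
3 = 3·1 + 0
Back-substitute:
1 = 16660 − 5553·3
So 3·(-5553) ≡ 1 (mod 16660), hence d ≡ -5553 ≡ 11107 (mod 16660).

11107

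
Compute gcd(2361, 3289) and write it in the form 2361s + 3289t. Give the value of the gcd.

Euclidean algorithm:
3289 = 1*2361 + 928
2361 = 2*928 + 505
928 = 1*505 + 423
505 = 1*423 + 82
423 = 5*82 + 13
82 = 6*13 + 4
13 = 3*4 + 1
4 = 4*1 + 0
gcd(2361, 3289) = 1.
Express as a combination:
1 = 13 − 3·4
1 = −3·82 + 19·13
1 = 19·423 − 98·82
1 = −98·505 + 117·423
1 = 117·928 − 215·505
1 = −215·2361 + 547·928
1 = 547·3289 − 762·2361
So 1 = (547)·3289 + (-762)·2361.

1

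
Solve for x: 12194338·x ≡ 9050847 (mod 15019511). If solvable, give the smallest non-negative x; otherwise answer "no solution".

678667

First find gcd(12194338, 15019511):
15019511 = 1*12194338 + 2825173
12194338 = 4*2825173 + 893646
2825173 = 3*893646 + 144235
893646 = 6*144235 + 28236
144235 = 5*28236 + 3055
28236 = 9*3055 + 741
3055 = 4*741 + 91
741 = 8*91 + 13
91 = 7*13 + 0
gcd = 13 and 13 | 9050847, so solutions exist. Divide through by 13: 938026x ≡ 696219 (mod 1155347).
Now find 938026⁻¹ mod 1155347:
1155347 = 1×938026 + 217321
938026 = 4×217321 + 68742
217321 = 3×68742 + 11095
68742 = 6×11095 + 2172
11095 = 5×2172 + 235
2172 = 9×235 + 57
235 = 4×57 + 7
57 = 8×7 + 1
7 = 7×1 + 0
Back-substitute:
1 = 57 − 8·7
1 = −8·235 + 33·57
1 = 33·2172 − 305·235
1 = −305·11095 + 1558·2172
1 = 1558·68742 − 9653·11095
1 = −9653·217321 + 30517·68742
1 = 30517·938026 − 131721·217321
1 = −131721·1155347 + 162238·938026
So 938026⁻¹ ≡ 162238 (mod 1155347).
Then x ≡ 162238·696219 ≡ 678667 (mod 1155347); the smallest non-negative solution is x = 678667.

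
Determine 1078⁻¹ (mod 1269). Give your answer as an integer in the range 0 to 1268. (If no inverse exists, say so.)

877

Apply the Euclidean algorithm to 1269 and 1078:
1269 = 1×1078 + 191
1078 = 5×191 + 123
191 = 1×123 + 68
123 = 1×68 + 55
68 = 1×55 + 13
55 = 4×13 + 3
13 = 4×3 + 1
3 = 3×1 + 0
The gcd is 1. Working backward:
1 = 13 − 4·3
1 = −4·55 + 17·13
1 = 17·68 − 21·55
1 = −21·123 + 38·68
1 = 38·191 − 59·123
1 = −59·1078 + 333·191
1 = 333·1269 − 392·1078
Hence 1078⁻¹ ≡ -392 ≡ 877 (mod 1269).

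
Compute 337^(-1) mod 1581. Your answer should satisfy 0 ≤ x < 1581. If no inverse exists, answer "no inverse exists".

Extended Euclidean algorithm:
1581 = 4·337 + 233
337 = 1·233 + 104
233 = 2·104 + 25
104 = 4·25 + 4
25 = 6·4 + 1
4 = 4·1 + 0
Since gcd(337, 1581) = 1, back-substitute to write 1 as a combination:
1 = 25 − 6·4
1 = −6·104 + 25·25
1 = 25·233 − 56·104
1 = −56·337 + 81·233
1 = 81·1581 − 380·337
So 337·(-380) ≡ 1 (mod 1581), and -380 ≡ 1201 (mod 1581).

1201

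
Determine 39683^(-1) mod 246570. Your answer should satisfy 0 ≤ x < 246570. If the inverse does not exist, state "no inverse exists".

Apply the Euclidean algorithm to 246570 and 39683:
246570 = 6·39683 + 8472
39683 = 4·8472 + 5795
8472 = 1·5795 + 2677
5795 = 2·2677 + 441
2677 = 6·441 + 31
441 = 14·31 + 7
31 = 4·7 + 3
7 = 2·3 + 1
3 = 3·1 + 0
gcd = 1, so the inverse exists. Back-substitute:
1 = 7 − 2·3
1 = −2·31 + 9·7
1 = 9·441 − 128·31
1 = −128·2677 + 777·441
1 = 777·5795 − 1682·2677
1 = −1682·8472 + 2459·5795
1 = 2459·39683 − 11518·8472
1 = −11518·246570 + 71567·39683
So 39683·71567 ≡ 1 (mod 246570).

71567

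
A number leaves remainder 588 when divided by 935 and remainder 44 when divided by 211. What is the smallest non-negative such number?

96893

Write x = 588 + 935·k. Then 935·k ≡ 44 − 588 ≡ 89 (mod 211).
Need 935⁻¹ mod 211. Extended Euclid on (211, 91):
211 = 2×91 + 29
91 = 3×29 + 4
29 = 7×4 + 1
4 = 4×1 + 0
Back-substitute:
1 = 29 − 7·4
1 = −7·91 + 22·29
1 = 22·211 − 51·91
935⁻¹ ≡ 160 (mod 211), so k ≡ 160·89 ≡ 103 (mod 211).
x = 588 + 935·103 = 96893.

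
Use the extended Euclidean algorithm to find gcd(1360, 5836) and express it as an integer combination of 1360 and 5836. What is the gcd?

4

Repeated division:
5836 = 4×1360 + 396
1360 = 3×396 + 172
396 = 2×172 + 52
172 = 3×52 + 16
52 = 3×16 + 4
16 = 4×4 + 0
gcd(1360, 5836) = 4.
Express as a combination:
4 = 52 − 3·16
4 = −3·172 + 10·52
4 = 10·396 − 23·172
4 = −23·1360 + 79·396
4 = 79·5836 − 339·1360
So 4 = (79)·5836 + (-339)·1360.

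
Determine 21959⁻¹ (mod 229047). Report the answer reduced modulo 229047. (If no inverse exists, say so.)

Compute gcd(21959, 229047):
229047 = 10×21959 + 9457
21959 = 2×9457 + 3045
9457 = 3×3045 + 322
3045 = 9×322 + 147
322 = 2×147 + 28
147 = 5×28 + 7
28 = 4×7 + 0
gcd(21959, 229047) = 7 ≠ 1, so 21959 has no multiplicative inverse modulo 229047.

no inverse exists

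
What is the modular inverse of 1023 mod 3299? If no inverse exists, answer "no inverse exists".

961

gcd(3299, 1023) by repeated division:
3299 = 3*1023 + 230
1023 = 4*230 + 103
230 = 2*103 + 24
103 = 4*24 + 7
24 = 3*7 + 3
7 = 2*3 + 1
3 = 3*1 + 0
Since gcd(1023, 3299) = 1, back-substitute to write 1 as a combination:
1 = 7 − 2·3
1 = −2·24 + 7·7
1 = 7·103 − 30·24
1 = −30·230 + 67·103
1 = 67·1023 − 298·230
1 = −298·3299 + 961·1023
So 1023·961 ≡ 1 (mod 3299).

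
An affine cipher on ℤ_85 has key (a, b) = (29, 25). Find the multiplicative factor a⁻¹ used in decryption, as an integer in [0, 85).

44

Run Euclid on (85, 29):
85 = 2·29 + 27
29 = 1·27 + 2
27 = 13·2 + 1
2 = 2·1 + 0
Since gcd(29, 85) = 1, back-substitute to write 1 as a combination:
1 = 27 − 13·2
1 = −13·29 + 14·27
1 = 14·85 − 41·29
So 29·(-41) ≡ 1 (mod 85), and -41 ≡ 44 (mod 85).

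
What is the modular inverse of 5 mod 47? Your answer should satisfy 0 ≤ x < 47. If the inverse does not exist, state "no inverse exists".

19

Extended Euclidean algorithm:
47 = 9×5 + 2
5 = 2×2 + 1
2 = 2×1 + 0
gcd = 1, so the inverse exists. Back-substitute:
1 = 5 − 2·2
1 = −2·47 + 19·5
So 5·19 ≡ 1 (mod 47).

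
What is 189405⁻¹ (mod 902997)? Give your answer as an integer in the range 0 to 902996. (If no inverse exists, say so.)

Compute gcd(189405, 902997):
902997 = 4×189405 + 145377
189405 = 1×145377 + 44028
145377 = 3×44028 + 13293
44028 = 3×13293 + 4149
13293 = 3×4149 + 846
4149 = 4×846 + 765
846 = 1×765 + 81
765 = 9×81 + 36
81 = 2×36 + 9
36 = 4×9 + 0
gcd(189405, 902997) = 9 ≠ 1, so 189405 has no multiplicative inverse modulo 902997.

no inverse exists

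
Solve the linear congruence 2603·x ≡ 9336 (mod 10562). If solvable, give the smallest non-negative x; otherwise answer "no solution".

596

First find gcd(2603, 10562):
10562 = 4·2603 + 150
2603 = 17·150 + 53
150 = 2·53 + 44
53 = 1·44 + 9
44 = 4·9 + 8
9 = 1·8 + 1
8 = 8·1 + 0
gcd = 1, so a unique solution mod 10562 exists.
Back-substitute for the Bézout coefficients:
1 = 9 − 8
1 = −44 + 5·9
1 = 5·53 − 6·44
1 = −6·150 + 17·53
1 = 17·2603 − 295·150
1 = −295·10562 + 1197·2603
So 2603·(1197) ≡ 1 (mod 10562), giving 2603⁻¹ ≡ 1197.
x ≡ 2603⁻¹·9336 ≡ 1197·9336 ≡ 596 (mod 10562).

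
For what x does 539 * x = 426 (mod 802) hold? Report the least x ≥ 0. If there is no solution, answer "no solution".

160

First find gcd(539, 802):
802 = 1×539 + 263
539 = 2×263 + 13
263 = 20×13 + 3
13 = 4×3 + 1
3 = 3×1 + 0
gcd = 1, so a unique solution mod 802 exists.
Back-substitute for the Bézout coefficients:
1 = 13 − 4·3
1 = −4·263 + 81·13
1 = 81·539 − 166·263
1 = −166·802 + 247·539
So 539·(247) ≡ 1 (mod 802), giving 539⁻¹ ≡ 247.
x ≡ 539⁻¹·426 ≡ 247·426 ≡ 160 (mod 802).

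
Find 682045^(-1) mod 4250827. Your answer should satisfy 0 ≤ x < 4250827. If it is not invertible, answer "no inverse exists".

no inverse exists

Compute gcd(682045, 4250827):
4250827 = 6·682045 + 158557
682045 = 4·158557 + 47817
158557 = 3·47817 + 15106
47817 = 3·15106 + 2499
15106 = 6·2499 + 112
2499 = 22·112 + 35
112 = 3·35 + 7
35 = 5·7 + 0
The gcd is 7, not 1, hence no inverse exists.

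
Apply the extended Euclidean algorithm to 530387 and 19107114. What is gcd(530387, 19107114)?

13

Euclidean algorithm:
19107114 = 36·530387 + 13182
530387 = 40·13182 + 3107
13182 = 4·3107 + 754
3107 = 4·754 + 91
754 = 8·91 + 26
91 = 3·26 + 13
26 = 2·13 + 0
gcd(530387, 19107114) = 13.
Express as a combination:
13 = 91 − 3·26
13 = −3·754 + 25·91
13 = 25·3107 − 103·754
13 = −103·13182 + 437·3107
13 = 437·530387 − 17583·13182
13 = −17583·19107114 + 633425·530387
So 13 = (-17583)·19107114 + (633425)·530387.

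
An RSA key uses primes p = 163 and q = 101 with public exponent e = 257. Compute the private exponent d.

3593

φ(n) = (p−1)(q−1) = 162·100 = 16200.
Need d with 257·d ≡ 1 (mod 16200). Apply the extended Euclidean algorithm:
16200 = 63×257 + 9
257 = 28×9 + 5
9 = 1×5 + 4
5 = 1×4 + 1
4 = 4×1 + 0
Back-substitute:
1 = 5 − 4
1 = −9 + 2·5
1 = 2·257 − 57·9
1 = −57·16200 + 3593·257
So 257·3593 ≡ 1 (mod 16200), hence d = 3593.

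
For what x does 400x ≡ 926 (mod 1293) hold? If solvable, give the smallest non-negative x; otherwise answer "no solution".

First find gcd(400, 1293):
1293 = 3×400 + 93
400 = 4×93 + 28
93 = 3×28 + 9
28 = 3×9 + 1
9 = 9×1 + 0
gcd = 1, so a unique solution mod 1293 exists.
Back-substitute for the Bézout coefficients:
1 = 28 − 3·9
1 = −3·93 + 10·28
1 = 10·400 − 43·93
1 = −43·1293 + 139·400
So 400·(139) ≡ 1 (mod 1293), giving 400⁻¹ ≡ 139.
x ≡ 400⁻¹·926 ≡ 139·926 ≡ 707 (mod 1293).

707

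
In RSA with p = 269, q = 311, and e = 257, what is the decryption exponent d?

φ(n) = (p−1)(q−1) = 268·310 = 83080.
Need d with 257·d ≡ 1 (mod 83080). Apply the extended Euclidean algorithm:
83080 = 323*257 + 69
257 = 3*69 + 50
69 = 1*50 + 19
50 = 2*19 + 12
19 = 1*12 + 7
12 = 1*7 + 5
7 = 1*5 + 2
5 = 2*2 + 1
2 = 2*1 + 0
Back-substitute:
1 = 5 − 2·2
1 = −2·7 + 3·5
1 = 3·12 − 5·7
1 = −5·19 + 8·12
1 = 8·50 − 21·19
1 = −21·69 + 29·50
1 = 29·257 − 108·69
1 = −108·83080 + 34913·257
So 257·34913 ≡ 1 (mod 83080), hence d = 34913.

34913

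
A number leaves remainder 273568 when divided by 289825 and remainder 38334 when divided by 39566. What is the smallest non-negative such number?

Write x = 273568 + 289825·k. Then 289825·k ≡ 38334 − 273568 ≡ 2162 (mod 39566).
Need 289825⁻¹ mod 39566. Extended Euclid on (39566, 12863):
39566 = 3×12863 + 977
12863 = 13×977 + 162
977 = 6×162 + 5
162 = 32×5 + 2
5 = 2×2 + 1
2 = 2×1 + 0
Back-substitute:
1 = 5 − 2·2
1 = −2·162 + 65·5
1 = 65·977 − 392·162
1 = −392·12863 + 5161·977
1 = 5161·39566 − 15875·12863
289825⁻¹ ≡ 23691 (mod 39566), so k ≡ 23691·2162 ≡ 21538 (mod 39566).
x = 273568 + 289825·21538 = 6242524418.

6242524418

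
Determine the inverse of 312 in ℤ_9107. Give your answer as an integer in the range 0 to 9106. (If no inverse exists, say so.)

1080

gcd(9107, 312) by repeated division:
9107 = 29×312 + 59
312 = 5×59 + 17
59 = 3×17 + 8
17 = 2×8 + 1
8 = 8×1 + 0
The gcd is 1. Working backward:
1 = 17 − 2·8
1 = −2·59 + 7·17
1 = 7·312 − 37·59
1 = −37·9107 + 1080·312
So 312·1080 ≡ 1 (mod 9107).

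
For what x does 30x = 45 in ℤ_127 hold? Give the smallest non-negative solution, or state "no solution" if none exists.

65

First find gcd(30, 127):
127 = 4*30 + 7
30 = 4*7 + 2
7 = 3*2 + 1
2 = 2*1 + 0
gcd = 1, so a unique solution mod 127 exists.
Back-substitute for the Bézout coefficients:
1 = 7 − 3·2
1 = −3·30 + 13·7
1 = 13·127 − 55·30
So 30·(-55) ≡ 1 (mod 127), giving 30⁻¹ ≡ 72.
x ≡ 30⁻¹·45 ≡ 72·45 ≡ 65 (mod 127).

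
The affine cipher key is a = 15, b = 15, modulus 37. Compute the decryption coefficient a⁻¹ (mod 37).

5

Extended Euclidean algorithm:
37 = 2×15 + 7
15 = 2×7 + 1
7 = 7×1 + 0
gcd = 1, so the inverse exists. Back-substitute:
1 = 15 − 2·7
1 = −2·37 + 5·15
So 15·5 ≡ 1 (mod 37).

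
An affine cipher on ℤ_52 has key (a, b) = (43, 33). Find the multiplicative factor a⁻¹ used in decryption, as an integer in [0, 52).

Apply the Euclidean algorithm to 52 and 43:
52 = 1×43 + 9
43 = 4×9 + 7
9 = 1×7 + 2
7 = 3×2 + 1
2 = 2×1 + 0
gcd = 1, so the inverse exists. Back-substitute:
1 = 7 − 3·2
1 = −3·9 + 4·7
1 = 4·43 − 19·9
1 = −19·52 + 23·43
So 43·23 ≡ 1 (mod 52).

23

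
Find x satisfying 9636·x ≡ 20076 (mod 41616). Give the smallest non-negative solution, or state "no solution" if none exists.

1315

First find gcd(9636, 41616):
41616 = 4*9636 + 3072
9636 = 3*3072 + 420
3072 = 7*420 + 132
420 = 3*132 + 24
132 = 5*24 + 12
24 = 2*12 + 0
gcd = 12 and 12 | 20076, so solutions exist. Divide through by 12: 803x ≡ 1673 (mod 3468).
Now find 803⁻¹ mod 3468:
3468 = 4×803 + 256
803 = 3×256 + 35
256 = 7×35 + 11
35 = 3×11 + 2
11 = 5×2 + 1
2 = 2×1 + 0
Back-substitute:
1 = 11 − 5·2
1 = −5·35 + 16·11
1 = 16·256 − 117·35
1 = −117·803 + 367·256
1 = 367·3468 − 1585·803
So 803·(-1585) ≡ 1 (mod 3468), i.e. 803⁻¹ ≡ 1883.
Then x ≡ 1883·1673 ≡ 1315 (mod 3468); the smallest non-negative solution is x = 1315.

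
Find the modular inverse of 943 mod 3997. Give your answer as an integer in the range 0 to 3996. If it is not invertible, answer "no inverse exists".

Run Euclid on (3997, 943):
3997 = 4*943 + 225
943 = 4*225 + 43
225 = 5*43 + 10
43 = 4*10 + 3
10 = 3*3 + 1
3 = 3*1 + 0
Since gcd(943, 3997) = 1, back-substitute to write 1 as a combination:
1 = 10 − 3·3
1 = −3·43 + 13·10
1 = 13·225 − 68·43
1 = −68·943 + 285·225
1 = 285·3997 − 1208·943
Thus 943·(-1208) ≡ 1 (mod 3997); reducing, -1208 mod 3997 = 2789.

2789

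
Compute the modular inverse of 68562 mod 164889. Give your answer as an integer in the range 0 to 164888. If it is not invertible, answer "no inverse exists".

Euclidean algorithm on 164889, 68562:
164889 = 2×68562 + 27765
68562 = 2×27765 + 13032
27765 = 2×13032 + 1701
13032 = 7×1701 + 1125
1701 = 1×1125 + 576
1125 = 1×576 + 549
576 = 1×549 + 27
549 = 20×27 + 9
27 = 3×9 + 0
The gcd is 9, not 1, hence no inverse exists.

no inverse exists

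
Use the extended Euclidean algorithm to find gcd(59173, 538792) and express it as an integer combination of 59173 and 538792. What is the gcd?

1

Apply Euclid's algorithm to 538792 and 59173:
538792 = 9·59173 + 6235
59173 = 9·6235 + 3058
6235 = 2·3058 + 119
3058 = 25·119 + 83
119 = 1·83 + 36
83 = 2·36 + 11
36 = 3·11 + 3
11 = 3·3 + 2
3 = 1·2 + 1
2 = 2·1 + 0
gcd(59173, 538792) = 1.
Express as a combination:
1 = 3 − 2
1 = −11 + 4·3
1 = 4·36 − 13·11
1 = −13·83 + 30·36
1 = 30·119 − 43·83
1 = −43·3058 + 1105·119
1 = 1105·6235 − 2253·3058
1 = −2253·59173 + 21382·6235
1 = 21382·538792 − 194691·59173
So 1 = (21382)·538792 + (-194691)·59173.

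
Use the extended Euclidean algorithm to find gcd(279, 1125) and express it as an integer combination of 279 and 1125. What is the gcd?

Repeated division:
1125 = 4*279 + 9
279 = 31*9 + 0
gcd(279, 1125) = 9.
Working backward:
9 = 1125 − 4·279
So 9 = (1)·1125 + (-4)·279.

9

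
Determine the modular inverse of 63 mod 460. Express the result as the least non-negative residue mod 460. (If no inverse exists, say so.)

387

Run Euclid on (460, 63):
460 = 7×63 + 19
63 = 3×19 + 6
19 = 3×6 + 1
6 = 6×1 + 0
The gcd is 1. Working backward:
1 = 19 − 3·6
1 = −3·63 + 10·19
1 = 10·460 − 73·63
So 63·(-73) ≡ 1 (mod 460), and -73 ≡ 387 (mod 460).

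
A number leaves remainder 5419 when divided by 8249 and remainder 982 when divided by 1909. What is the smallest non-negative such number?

13047088

Write x = 5419 + 8249·k. Then 8249·k ≡ 982 − 5419 ≡ 1290 (mod 1909).
Need 8249⁻¹ mod 1909. Extended Euclid on (1909, 613):
1909 = 3·613 + 70
613 = 8·70 + 53
70 = 1·53 + 17
53 = 3·17 + 2
17 = 8·2 + 1
2 = 2·1 + 0
Back-substitute:
1 = 17 − 8·2
1 = −8·53 + 25·17
1 = 25·70 − 33·53
1 = −33·613 + 289·70
1 = 289·1909 − 900·613
8249⁻¹ ≡ 1009 (mod 1909), so k ≡ 1009·1290 ≡ 1581 (mod 1909).
x = 5419 + 8249·1581 = 13047088.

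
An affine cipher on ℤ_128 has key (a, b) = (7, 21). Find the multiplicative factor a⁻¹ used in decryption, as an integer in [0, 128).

Extended Euclidean algorithm:
128 = 18·7 + 2
7 = 3·2 + 1
2 = 2·1 + 0
The gcd is 1. Working backward:
1 = 7 − 3·2
1 = −3·128 + 55·7
So 7·55 ≡ 1 (mod 128).

55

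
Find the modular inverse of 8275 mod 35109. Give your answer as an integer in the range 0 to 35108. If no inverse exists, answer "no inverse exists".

24973

Extended Euclidean algorithm:
35109 = 4*8275 + 2009
8275 = 4*2009 + 239
2009 = 8*239 + 97
239 = 2*97 + 45
97 = 2*45 + 7
45 = 6*7 + 3
7 = 2*3 + 1
3 = 3*1 + 0
gcd = 1, so the inverse exists. Back-substitute:
1 = 7 − 2·3
1 = −2·45 + 13·7
1 = 13·97 − 28·45
1 = −28·239 + 69·97
1 = 69·2009 − 580·239
1 = −580·8275 + 2389·2009
1 = 2389·35109 − 10136·8275
So 8275·(-10136) ≡ 1 (mod 35109), and -10136 ≡ 24973 (mod 35109).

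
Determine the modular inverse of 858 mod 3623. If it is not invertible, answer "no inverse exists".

1195

gcd(3623, 858) by repeated division:
3623 = 4×858 + 191
858 = 4×191 + 94
191 = 2×94 + 3
94 = 31×3 + 1
3 = 3×1 + 0
gcd = 1, so the inverse exists. Back-substitute:
1 = 94 − 31·3
1 = −31·191 + 63·94
1 = 63·858 − 283·191
1 = −283·3623 + 1195·858
So 858·1195 ≡ 1 (mod 3623).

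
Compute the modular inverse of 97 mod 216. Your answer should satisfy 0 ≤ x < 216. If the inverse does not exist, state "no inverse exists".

gcd(216, 97) by repeated division:
216 = 2·97 + 22
97 = 4·22 + 9
22 = 2·9 + 4
9 = 2·4 + 1
4 = 4·1 + 0
Since gcd(97, 216) = 1, back-substitute to write 1 as a combination:
1 = 9 − 2·4
1 = −2·22 + 5·9
1 = 5·97 − 22·22
1 = −22·216 + 49·97
So 97·49 ≡ 1 (mod 216).

49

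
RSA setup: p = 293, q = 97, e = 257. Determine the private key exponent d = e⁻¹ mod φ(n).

φ(n) = (p−1)(q−1) = 292·96 = 28032.
Need d with 257·d ≡ 1 (mod 28032). Apply the extended Euclidean algorithm:
28032 = 109*257 + 19
257 = 13*19 + 10
19 = 1*10 + 9
10 = 1*9 + 1
9 = 9*1 + 0
Back-substitute:
1 = 10 − 9
1 = −19 + 2·10
1 = 2·257 − 27·19
1 = −27·28032 + 2945·257
So 257·2945 ≡ 1 (mod 28032), hence d = 2945.

2945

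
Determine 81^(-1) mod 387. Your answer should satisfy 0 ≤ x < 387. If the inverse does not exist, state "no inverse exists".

no inverse exists

Euclidean algorithm on 387, 81:
387 = 4×81 + 63
81 = 1×63 + 18
63 = 3×18 + 9
18 = 2×9 + 0
gcd(81, 387) = 9 ≠ 1, so 81 has no multiplicative inverse modulo 387.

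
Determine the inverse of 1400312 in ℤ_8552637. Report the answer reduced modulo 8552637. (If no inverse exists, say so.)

Extended Euclidean algorithm:
8552637 = 6·1400312 + 150765
1400312 = 9·150765 + 43427
150765 = 3·43427 + 20484
43427 = 2·20484 + 2459
20484 = 8·2459 + 812
2459 = 3·812 + 23
812 = 35·23 + 7
23 = 3·7 + 2
7 = 3·2 + 1
2 = 2·1 + 0
The gcd is 1. Working backward:
1 = 7 − 3·2
1 = −3·23 + 10·7
1 = 10·812 − 353·23
1 = −353·2459 + 1069·812
1 = 1069·20484 − 8905·2459
1 = −8905·43427 + 18879·20484
1 = 18879·150765 − 65542·43427
1 = −65542·1400312 + 608757·150765
1 = 608757·8552637 − 3718084·1400312
Hence 1400312⁻¹ ≡ -3718084 ≡ 4834553 (mod 8552637).

4834553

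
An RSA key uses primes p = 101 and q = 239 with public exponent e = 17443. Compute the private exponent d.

307

φ(n) = (p−1)(q−1) = 100·238 = 23800.
Need d with 17443·d ≡ 1 (mod 23800). Apply the extended Euclidean algorithm:
23800 = 1×17443 + 6357
17443 = 2×6357 + 4729
6357 = 1×4729 + 1628
4729 = 2×1628 + 1473
1628 = 1×1473 + 155
1473 = 9×155 + 78
155 = 1×78 + 77
78 = 1×77 + 1
77 = 77×1 + 0
Back-substitute:
1 = 78 − 77
1 = −155 + 2·78
1 = 2·1473 − 19·155
1 = −19·1628 + 21·1473
1 = 21·4729 − 61·1628
1 = −61·6357 + 82·4729
1 = 82·17443 − 225·6357
1 = −225·23800 + 307·17443
So 17443·307 ≡ 1 (mod 23800), hence d = 307.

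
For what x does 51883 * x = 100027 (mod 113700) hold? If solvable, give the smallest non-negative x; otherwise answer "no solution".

29269

First find gcd(51883, 113700):
113700 = 2×51883 + 9934
51883 = 5×9934 + 2213
9934 = 4×2213 + 1082
2213 = 2×1082 + 49
1082 = 22×49 + 4
49 = 12×4 + 1
4 = 4×1 + 0
gcd = 1, so a unique solution mod 113700 exists.
Back-substitute for the Bézout coefficients:
1 = 49 − 12·4
1 = −12·1082 + 265·49
1 = 265·2213 − 542·1082
1 = −542·9934 + 2433·2213
1 = 2433·51883 − 12707·9934
1 = −12707·113700 + 27847·51883
So 51883·(27847) ≡ 1 (mod 113700), giving 51883⁻¹ ≡ 27847.
x ≡ 51883⁻¹·100027 ≡ 27847·100027 ≡ 29269 (mod 113700).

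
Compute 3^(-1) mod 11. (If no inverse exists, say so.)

gcd(11, 3) by repeated division:
11 = 3×3 + 2
3 = 1×2 + 1
2 = 2×1 + 0
gcd = 1, so the inverse exists. Back-substitute:
1 = 3 − 2
1 = −11 + 4·3
So 3·4 ≡ 1 (mod 11).

4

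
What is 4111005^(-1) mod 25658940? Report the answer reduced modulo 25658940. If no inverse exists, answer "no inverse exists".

no inverse exists

Compute gcd(4111005, 25658940):
25658940 = 6*4111005 + 992910
4111005 = 4*992910 + 139365
992910 = 7*139365 + 17355
139365 = 8*17355 + 525
17355 = 33*525 + 30
525 = 17*30 + 15
30 = 2*15 + 0
gcd(4111005, 25658940) = 15 ≠ 1, so 4111005 has no multiplicative inverse modulo 25658940.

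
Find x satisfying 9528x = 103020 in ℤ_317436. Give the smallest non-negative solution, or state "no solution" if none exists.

24165

First find gcd(9528, 317436):
317436 = 33*9528 + 3012
9528 = 3*3012 + 492
3012 = 6*492 + 60
492 = 8*60 + 12
60 = 5*12 + 0
gcd = 12 and 12 | 103020, so solutions exist. Divide through by 12: 794x ≡ 8585 (mod 26453).
Now find 794⁻¹ mod 26453:
26453 = 33·794 + 251
794 = 3·251 + 41
251 = 6·41 + 5
41 = 8·5 + 1
5 = 5·1 + 0
Back-substitute:
1 = 41 − 8·5
1 = −8·251 + 49·41
1 = 49·794 − 155·251
1 = −155·26453 + 5164·794
So 794⁻¹ ≡ 5164 (mod 26453).
Then x ≡ 5164·8585 ≡ 24165 (mod 26453); the smallest non-negative solution is x = 24165.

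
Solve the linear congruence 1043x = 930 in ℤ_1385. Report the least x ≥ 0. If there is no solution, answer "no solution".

1115

First find gcd(1043, 1385):
1385 = 1*1043 + 342
1043 = 3*342 + 17
342 = 20*17 + 2
17 = 8*2 + 1
2 = 2*1 + 0
gcd = 1, so a unique solution mod 1385 exists.
Back-substitute for the Bézout coefficients:
1 = 17 − 8·2
1 = −8·342 + 161·17
1 = 161·1043 − 491·342
1 = −491·1385 + 652·1043
So 1043·(652) ≡ 1 (mod 1385), giving 1043⁻¹ ≡ 652.
x ≡ 1043⁻¹·930 ≡ 652·930 ≡ 1115 (mod 1385).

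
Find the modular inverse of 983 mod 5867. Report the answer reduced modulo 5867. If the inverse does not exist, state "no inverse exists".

Run Euclid on (5867, 983):
5867 = 5×983 + 952
983 = 1×952 + 31
952 = 30×31 + 22
31 = 1×22 + 9
22 = 2×9 + 4
9 = 2×4 + 1
4 = 4×1 + 0
The gcd is 1. Working backward:
1 = 9 − 2·4
1 = −2·22 + 5·9
1 = 5·31 − 7·22
1 = −7·952 + 215·31
1 = 215·983 − 222·952
1 = −222·5867 + 1325·983
So 983·1325 ≡ 1 (mod 5867).

1325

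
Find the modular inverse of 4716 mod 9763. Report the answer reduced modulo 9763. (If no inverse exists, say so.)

Run Euclid on (9763, 4716):
9763 = 2*4716 + 331
4716 = 14*331 + 82
331 = 4*82 + 3
82 = 27*3 + 1
3 = 3*1 + 0
Since gcd(4716, 9763) = 1, back-substitute to write 1 as a combination:
1 = 82 − 27·3
1 = −27·331 + 109·82
1 = 109·4716 − 1553·331
1 = −1553·9763 + 3215·4716
So 4716·3215 ≡ 1 (mod 9763).

3215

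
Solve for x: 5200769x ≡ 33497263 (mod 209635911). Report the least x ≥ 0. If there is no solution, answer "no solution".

62733830

First find gcd(5200769, 209635911):
209635911 = 40·5200769 + 1605151
5200769 = 3·1605151 + 385316
1605151 = 4·385316 + 63887
385316 = 6·63887 + 1994
63887 = 32·1994 + 79
1994 = 25·79 + 19
79 = 4·19 + 3
19 = 6·3 + 1
3 = 3·1 + 0
gcd = 1, so a unique solution mod 209635911 exists.
Back-substitute for the Bézout coefficients:
1 = 19 − 6·3
1 = −6·79 + 25·19
1 = 25·1994 − 631·79
1 = −631·63887 + 20217·1994
1 = 20217·385316 − 121933·63887
1 = −121933·1605151 + 507949·385316
1 = 507949·5200769 − 1645780·1605151
1 = −1645780·209635911 + 66339149·5200769
So 5200769·(66339149) ≡ 1 (mod 209635911), giving 5200769⁻¹ ≡ 66339149.
x ≡ 5200769⁻¹·33497263 ≡ 66339149·33497263 ≡ 62733830 (mod 209635911).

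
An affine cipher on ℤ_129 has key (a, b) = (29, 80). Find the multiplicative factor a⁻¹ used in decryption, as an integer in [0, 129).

89

Run Euclid on (129, 29):
129 = 4·29 + 13
29 = 2·13 + 3
13 = 4·3 + 1
3 = 3·1 + 0
The gcd is 1. Working backward:
1 = 13 − 4·3
1 = −4·29 + 9·13
1 = 9·129 − 40·29
Thus 29·(-40) ≡ 1 (mod 129); reducing, -40 mod 129 = 89.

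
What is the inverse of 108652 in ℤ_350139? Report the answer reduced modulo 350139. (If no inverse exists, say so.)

234787

Run Euclid on (350139, 108652):
350139 = 3·108652 + 24183
108652 = 4·24183 + 11920
24183 = 2·11920 + 343
11920 = 34·343 + 258
343 = 1·258 + 85
258 = 3·85 + 3
85 = 28·3 + 1
3 = 3·1 + 0
The gcd is 1. Working backward:
1 = 85 − 28·3
1 = −28·258 + 85·85
1 = 85·343 − 113·258
1 = −113·11920 + 3927·343
1 = 3927·24183 − 7967·11920
1 = −7967·108652 + 35795·24183
1 = 35795·350139 − 115352·108652
Hence 108652⁻¹ ≡ -115352 ≡ 234787 (mod 350139).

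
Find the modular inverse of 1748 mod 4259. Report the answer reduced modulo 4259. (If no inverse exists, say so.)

2283

Run Euclid on (4259, 1748):
4259 = 2×1748 + 763
1748 = 2×763 + 222
763 = 3×222 + 97
222 = 2×97 + 28
97 = 3×28 + 13
28 = 2×13 + 2
13 = 6×2 + 1
2 = 2×1 + 0
The gcd is 1. Working backward:
1 = 13 − 6·2
1 = −6·28 + 13·13
1 = 13·97 − 45·28
1 = −45·222 + 103·97
1 = 103·763 − 354·222
1 = −354·1748 + 811·763
1 = 811·4259 − 1976·1748
So 1748·(-1976) ≡ 1 (mod 4259), and -1976 ≡ 2283 (mod 4259).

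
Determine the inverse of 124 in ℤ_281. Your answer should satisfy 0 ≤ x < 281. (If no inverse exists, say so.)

34

gcd(281, 124) by repeated division:
281 = 2·124 + 33
124 = 3·33 + 25
33 = 1·25 + 8
25 = 3·8 + 1
8 = 8·1 + 0
gcd = 1, so the inverse exists. Back-substitute:
1 = 25 − 3·8
1 = −3·33 + 4·25
1 = 4·124 − 15·33
1 = −15·281 + 34·124
So 124·34 ≡ 1 (mod 281).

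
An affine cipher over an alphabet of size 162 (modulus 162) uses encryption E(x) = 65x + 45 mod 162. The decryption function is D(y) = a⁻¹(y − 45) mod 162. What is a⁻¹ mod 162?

Apply the Euclidean algorithm to 162 and 65:
162 = 2·65 + 32
65 = 2·32 + 1
32 = 32·1 + 0
gcd = 1, so the inverse exists. Back-substitute:
1 = 65 − 2·32
1 = −2·162 + 5·65
So 65·5 ≡ 1 (mod 162).

5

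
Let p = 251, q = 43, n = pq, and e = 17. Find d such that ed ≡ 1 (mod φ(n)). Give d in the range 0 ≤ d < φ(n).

1853

φ(n) = (p−1)(q−1) = 250·42 = 10500.
Need d with 17·d ≡ 1 (mod 10500). Apply the extended Euclidean algorithm:
10500 = 617×17 + 11
17 = 1×11 + 6
11 = 1×6 + 5
6 = 1×5 + 1
5 = 5×1 + 0
Back-substitute:
1 = 6 − 5
1 = −11 + 2·6
1 = 2·17 − 3·11
1 = −3·10500 + 1853·17
So 17·1853 ≡ 1 (mod 10500), hence d = 1853.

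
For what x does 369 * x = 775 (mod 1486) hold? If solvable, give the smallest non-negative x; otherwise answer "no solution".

433

First find gcd(369, 1486):
1486 = 4*369 + 10
369 = 36*10 + 9
10 = 1*9 + 1
9 = 9*1 + 0
gcd = 1, so a unique solution mod 1486 exists.
Back-substitute for the Bézout coefficients:
1 = 10 − 9
1 = −369 + 37·10
1 = 37·1486 − 149·369
So 369·(-149) ≡ 1 (mod 1486), giving 369⁻¹ ≡ 1337.
x ≡ 369⁻¹·775 ≡ 1337·775 ≡ 433 (mod 1486).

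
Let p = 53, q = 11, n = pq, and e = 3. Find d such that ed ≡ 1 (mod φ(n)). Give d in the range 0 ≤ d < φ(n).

φ(n) = (p−1)(q−1) = 52·10 = 520.
Need d with 3·d ≡ 1 (mod 520). Apply the extended Euclidean algorithm:
520 = 173*3 + 1
3 = 3*1 + 0
Back-substitute:
1 = 520 − 173·3
So 3·(-173) ≡ 1 (mod 520), hence d ≡ -173 ≡ 347 (mod 520).

347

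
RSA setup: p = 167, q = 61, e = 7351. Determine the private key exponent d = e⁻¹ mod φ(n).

φ(n) = (p−1)(q−1) = 166·60 = 9960.
Need d with 7351·d ≡ 1 (mod 9960). Apply the extended Euclidean algorithm:
9960 = 1×7351 + 2609
7351 = 2×2609 + 2133
2609 = 1×2133 + 476
2133 = 4×476 + 229
476 = 2×229 + 18
229 = 12×18 + 13
18 = 1×13 + 5
13 = 2×5 + 3
5 = 1×3 + 2
3 = 1×2 + 1
2 = 2×1 + 0
Back-substitute:
1 = 3 − 2
1 = −5 + 2·3
1 = 2·13 − 5·5
1 = −5·18 + 7·13
1 = 7·229 − 89·18
1 = −89·476 + 185·229
1 = 185·2133 − 829·476
1 = −829·2609 + 1014·2133
1 = 1014·7351 − 2857·2609
1 = −2857·9960 + 3871·7351
So 7351·3871 ≡ 1 (mod 9960), hence d = 3871.

3871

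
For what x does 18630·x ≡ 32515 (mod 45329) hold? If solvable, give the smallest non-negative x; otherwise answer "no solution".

6559

First find gcd(18630, 45329):
45329 = 2*18630 + 8069
18630 = 2*8069 + 2492
8069 = 3*2492 + 593
2492 = 4*593 + 120
593 = 4*120 + 113
120 = 1*113 + 7
113 = 16*7 + 1
7 = 7*1 + 0
gcd = 1, so a unique solution mod 45329 exists.
Back-substitute for the Bézout coefficients:
1 = 113 − 16·7
1 = −16·120 + 17·113
1 = 17·593 − 84·120
1 = −84·2492 + 353·593
1 = 353·8069 − 1143·2492
1 = −1143·18630 + 2639·8069
1 = 2639·45329 − 6421·18630
So 18630·(-6421) ≡ 1 (mod 45329), giving 18630⁻¹ ≡ 38908.
x ≡ 18630⁻¹·32515 ≡ 38908·32515 ≡ 6559 (mod 45329).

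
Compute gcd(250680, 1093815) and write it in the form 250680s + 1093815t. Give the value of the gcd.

Euclidean algorithm:
1093815 = 4*250680 + 91095
250680 = 2*91095 + 68490
91095 = 1*68490 + 22605
68490 = 3*22605 + 675
22605 = 33*675 + 330
675 = 2*330 + 15
330 = 22*15 + 0
gcd(250680, 1093815) = 15.
Back-substituting:
15 = 675 − 2·330
15 = −2·22605 + 67·675
15 = 67·68490 − 203·22605
15 = −203·91095 + 270·68490
15 = 270·250680 − 743·91095
15 = −743·1093815 + 3242·250680
So 15 = (-743)·1093815 + (3242)·250680.

15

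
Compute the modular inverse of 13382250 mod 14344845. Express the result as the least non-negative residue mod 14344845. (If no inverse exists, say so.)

no inverse exists

Compute gcd(13382250, 14344845):
14344845 = 1·13382250 + 962595
13382250 = 13·962595 + 868515
962595 = 1·868515 + 94080
868515 = 9·94080 + 21795
94080 = 4·21795 + 6900
21795 = 3·6900 + 1095
6900 = 6·1095 + 330
1095 = 3·330 + 105
330 = 3·105 + 15
105 = 7·15 + 0
The gcd is 15, not 1, hence no inverse exists.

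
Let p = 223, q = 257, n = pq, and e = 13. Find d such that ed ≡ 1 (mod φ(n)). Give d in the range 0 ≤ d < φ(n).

φ(n) = (p−1)(q−1) = 222·256 = 56832.
Need d with 13·d ≡ 1 (mod 56832). Apply the extended Euclidean algorithm:
56832 = 4371·13 + 9
13 = 1·9 + 4
9 = 2·4 + 1
4 = 4·1 + 0
Back-substitute:
1 = 9 − 2·4
1 = −2·13 + 3·9
1 = 3·56832 − 13115·13
So 13·(-13115) ≡ 1 (mod 56832), hence d ≡ -13115 ≡ 43717 (mod 56832).

43717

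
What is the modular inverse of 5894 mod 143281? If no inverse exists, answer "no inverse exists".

127893

Run Euclid on (143281, 5894):
143281 = 24*5894 + 1825
5894 = 3*1825 + 419
1825 = 4*419 + 149
419 = 2*149 + 121
149 = 1*121 + 28
121 = 4*28 + 9
28 = 3*9 + 1
9 = 9*1 + 0
Since gcd(5894, 143281) = 1, back-substitute to write 1 as a combination:
1 = 28 − 3·9
1 = −3·121 + 13·28
1 = 13·149 − 16·121
1 = −16·419 + 45·149
1 = 45·1825 − 196·419
1 = −196·5894 + 633·1825
1 = 633·143281 − 15388·5894
Thus 5894·(-15388) ≡ 1 (mod 143281); reducing, -15388 mod 143281 = 127893.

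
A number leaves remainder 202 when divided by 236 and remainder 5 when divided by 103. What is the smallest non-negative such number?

22150

Write x = 202 + 236·k. Then 236·k ≡ 5 − 202 ≡ 9 (mod 103).
Need 236⁻¹ mod 103. Extended Euclid on (103, 30):
103 = 3×30 + 13
30 = 2×13 + 4
13 = 3×4 + 1
4 = 4×1 + 0
Back-substitute:
1 = 13 − 3·4
1 = −3·30 + 7·13
1 = 7·103 − 24·30
236⁻¹ ≡ 79 (mod 103), so k ≡ 79·9 ≡ 93 (mod 103).
x = 202 + 236·93 = 22150.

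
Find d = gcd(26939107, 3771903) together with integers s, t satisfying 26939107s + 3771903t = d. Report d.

1

Repeated division:
26939107 = 7×3771903 + 535786
3771903 = 7×535786 + 21401
535786 = 25×21401 + 761
21401 = 28×761 + 93
761 = 8×93 + 17
93 = 5×17 + 8
17 = 2×8 + 1
8 = 8×1 + 0
gcd(26939107, 3771903) = 1.
Working backward:
1 = 17 − 2·8
1 = −2·93 + 11·17
1 = 11·761 − 90·93
1 = −90·21401 + 2531·761
1 = 2531·535786 − 63365·21401
1 = −63365·3771903 + 446086·535786
1 = 446086·26939107 − 3185967·3771903
So 1 = (446086)·26939107 + (-3185967)·3771903.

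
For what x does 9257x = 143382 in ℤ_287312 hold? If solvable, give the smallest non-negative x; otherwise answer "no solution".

First find gcd(9257, 287312):
287312 = 31*9257 + 345
9257 = 26*345 + 287
345 = 1*287 + 58
287 = 4*58 + 55
58 = 1*55 + 3
55 = 18*3 + 1
3 = 3*1 + 0
gcd = 1, so a unique solution mod 287312 exists.
Back-substitute for the Bézout coefficients:
1 = 55 − 18·3
1 = −18·58 + 19·55
1 = 19·287 − 94·58
1 = −94·345 + 113·287
1 = 113·9257 − 3032·345
1 = −3032·287312 + 94105·9257
So 9257·(94105) ≡ 1 (mod 287312), giving 9257⁻¹ ≡ 94105.
x ≡ 9257⁻¹·143382 ≡ 94105·143382 ≡ 216966 (mod 287312).

216966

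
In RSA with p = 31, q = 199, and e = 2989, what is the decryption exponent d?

φ(n) = (p−1)(q−1) = 30·198 = 5940.
Need d with 2989·d ≡ 1 (mod 5940). Apply the extended Euclidean algorithm:
5940 = 1×2989 + 2951
2989 = 1×2951 + 38
2951 = 77×38 + 25
38 = 1×25 + 13
25 = 1×13 + 12
13 = 1×12 + 1
12 = 12×1 + 0
Back-substitute:
1 = 13 − 12
1 = −25 + 2·13
1 = 2·38 − 3·25
1 = −3·2951 + 233·38
1 = 233·2989 − 236·2951
1 = −236·5940 + 469·2989
So 2989·469 ≡ 1 (mod 5940), hence d = 469.

469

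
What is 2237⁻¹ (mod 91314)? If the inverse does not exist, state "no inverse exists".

64577

Apply the Euclidean algorithm to 91314 and 2237:
91314 = 40×2237 + 1834
2237 = 1×1834 + 403
1834 = 4×403 + 222
403 = 1×222 + 181
222 = 1×181 + 41
181 = 4×41 + 17
41 = 2×17 + 7
17 = 2×7 + 3
7 = 2×3 + 1
3 = 3×1 + 0
Since gcd(2237, 91314) = 1, back-substitute to write 1 as a combination:
1 = 7 − 2·3
1 = −2·17 + 5·7
1 = 5·41 − 12·17
1 = −12·181 + 53·41
1 = 53·222 − 65·181
1 = −65·403 + 118·222
1 = 118·1834 − 537·403
1 = −537·2237 + 655·1834
1 = 655·91314 − 26737·2237
So 2237·(-26737) ≡ 1 (mod 91314), and -26737 ≡ 64577 (mod 91314).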